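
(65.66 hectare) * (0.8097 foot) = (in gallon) 4.281e+07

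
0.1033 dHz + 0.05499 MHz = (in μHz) 5.499e+10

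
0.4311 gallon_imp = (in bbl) 0.01233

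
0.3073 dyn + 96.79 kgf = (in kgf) 96.79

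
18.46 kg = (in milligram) 1.846e+07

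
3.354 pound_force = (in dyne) 1.492e+06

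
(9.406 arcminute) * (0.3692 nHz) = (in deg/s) 5.788e-11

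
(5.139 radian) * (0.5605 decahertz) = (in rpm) 275.1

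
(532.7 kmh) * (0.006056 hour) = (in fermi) 3.226e+18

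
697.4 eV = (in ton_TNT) 2.671e-26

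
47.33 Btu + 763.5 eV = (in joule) 4.994e+04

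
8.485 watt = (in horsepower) 0.01138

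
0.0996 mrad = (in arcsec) 20.54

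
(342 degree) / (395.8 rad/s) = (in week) 2.494e-08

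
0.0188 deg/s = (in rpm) 0.003133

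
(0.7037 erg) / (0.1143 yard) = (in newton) 6.733e-07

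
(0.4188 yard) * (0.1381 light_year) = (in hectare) 5.003e+10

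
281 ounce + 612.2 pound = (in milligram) 2.857e+08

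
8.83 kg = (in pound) 19.47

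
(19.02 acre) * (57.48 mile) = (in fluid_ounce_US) 2.408e+14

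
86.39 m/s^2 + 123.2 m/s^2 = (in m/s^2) 209.6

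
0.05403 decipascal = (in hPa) 5.403e-05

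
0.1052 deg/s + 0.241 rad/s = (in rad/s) 0.2428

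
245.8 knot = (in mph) 282.9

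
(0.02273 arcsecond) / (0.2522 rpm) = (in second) 4.173e-06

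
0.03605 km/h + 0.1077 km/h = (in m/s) 0.03993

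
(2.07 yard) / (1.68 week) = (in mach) 5.471e-09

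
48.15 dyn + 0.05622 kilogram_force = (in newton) 0.5518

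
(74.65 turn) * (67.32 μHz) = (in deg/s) 1.809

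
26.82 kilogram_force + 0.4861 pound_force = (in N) 265.2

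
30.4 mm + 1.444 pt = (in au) 2.066e-13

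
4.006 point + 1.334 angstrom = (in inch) 0.05564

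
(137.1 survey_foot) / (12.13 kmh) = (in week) 2.051e-05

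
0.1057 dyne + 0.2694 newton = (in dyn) 2.694e+04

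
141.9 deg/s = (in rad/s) 2.477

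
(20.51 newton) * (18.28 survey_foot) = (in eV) 7.133e+20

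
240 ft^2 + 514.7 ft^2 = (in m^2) 70.11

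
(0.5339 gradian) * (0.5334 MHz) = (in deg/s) 2.563e+05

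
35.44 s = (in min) 0.5907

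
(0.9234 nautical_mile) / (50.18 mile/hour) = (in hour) 0.02118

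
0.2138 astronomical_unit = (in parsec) 1.037e-06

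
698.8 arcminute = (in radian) 0.2033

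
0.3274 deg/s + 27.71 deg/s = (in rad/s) 0.4893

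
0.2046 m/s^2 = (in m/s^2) 0.2046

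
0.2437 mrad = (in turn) 3.879e-05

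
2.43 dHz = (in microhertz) 2.43e+05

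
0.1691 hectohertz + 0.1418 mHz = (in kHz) 0.01691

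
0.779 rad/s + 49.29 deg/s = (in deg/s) 93.92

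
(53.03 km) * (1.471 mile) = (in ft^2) 1.351e+09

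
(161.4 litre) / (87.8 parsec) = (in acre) 1.472e-23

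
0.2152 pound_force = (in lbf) 0.2152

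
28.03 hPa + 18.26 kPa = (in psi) 3.055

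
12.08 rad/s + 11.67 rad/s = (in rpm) 226.8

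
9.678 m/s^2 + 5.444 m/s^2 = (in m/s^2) 15.12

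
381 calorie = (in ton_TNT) 3.81e-07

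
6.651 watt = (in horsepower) 0.008919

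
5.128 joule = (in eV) 3.201e+19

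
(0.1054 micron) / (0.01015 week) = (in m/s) 1.717e-11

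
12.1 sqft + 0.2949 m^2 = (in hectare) 0.0001419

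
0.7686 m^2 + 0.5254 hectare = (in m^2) 5255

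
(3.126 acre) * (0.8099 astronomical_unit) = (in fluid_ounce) 5.183e+19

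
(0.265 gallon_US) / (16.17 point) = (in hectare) 1.759e-05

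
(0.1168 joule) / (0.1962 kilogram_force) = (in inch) 2.39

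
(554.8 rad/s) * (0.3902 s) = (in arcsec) 4.465e+07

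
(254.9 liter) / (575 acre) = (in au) 7.322e-19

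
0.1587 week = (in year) 0.003044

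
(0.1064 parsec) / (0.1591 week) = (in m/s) 3.412e+10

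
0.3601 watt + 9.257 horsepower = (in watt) 6903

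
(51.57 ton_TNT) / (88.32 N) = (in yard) 2.672e+09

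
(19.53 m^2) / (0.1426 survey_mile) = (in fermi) 8.51e+13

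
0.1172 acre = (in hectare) 0.04743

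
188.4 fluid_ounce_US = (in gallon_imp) 1.226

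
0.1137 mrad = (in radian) 0.0001137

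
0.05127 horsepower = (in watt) 38.23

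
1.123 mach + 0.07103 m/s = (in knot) 743.4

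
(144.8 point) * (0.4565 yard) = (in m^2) 0.02132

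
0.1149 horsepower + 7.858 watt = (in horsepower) 0.1254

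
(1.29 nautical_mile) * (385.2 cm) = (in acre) 2.274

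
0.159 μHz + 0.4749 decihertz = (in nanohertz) 4.749e+07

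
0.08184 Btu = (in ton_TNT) 2.064e-08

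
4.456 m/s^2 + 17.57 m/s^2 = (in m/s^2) 22.03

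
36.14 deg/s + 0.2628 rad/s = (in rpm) 8.533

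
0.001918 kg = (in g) 1.918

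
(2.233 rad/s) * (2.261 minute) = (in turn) 48.21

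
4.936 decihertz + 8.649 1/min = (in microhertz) 6.378e+05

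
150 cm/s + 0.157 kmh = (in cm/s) 154.4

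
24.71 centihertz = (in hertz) 0.2471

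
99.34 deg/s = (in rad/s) 1.734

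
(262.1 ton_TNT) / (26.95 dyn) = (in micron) 4.069e+21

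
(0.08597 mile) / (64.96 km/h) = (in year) 2.431e-07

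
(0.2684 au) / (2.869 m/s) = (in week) 2.314e+04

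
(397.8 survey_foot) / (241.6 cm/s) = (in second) 50.19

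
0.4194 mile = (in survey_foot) 2214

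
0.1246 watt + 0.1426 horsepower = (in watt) 106.5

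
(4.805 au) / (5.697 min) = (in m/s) 2.103e+09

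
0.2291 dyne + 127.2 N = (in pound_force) 28.6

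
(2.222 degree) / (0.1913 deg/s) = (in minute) 0.1936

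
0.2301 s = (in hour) 6.392e-05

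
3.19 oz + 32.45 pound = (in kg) 14.81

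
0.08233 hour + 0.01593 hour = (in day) 0.004094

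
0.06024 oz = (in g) 1.708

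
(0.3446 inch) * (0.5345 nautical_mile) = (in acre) 0.002141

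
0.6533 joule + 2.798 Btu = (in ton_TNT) 7.057e-07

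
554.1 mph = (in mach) 0.7275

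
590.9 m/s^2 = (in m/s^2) 590.9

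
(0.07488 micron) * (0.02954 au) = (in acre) 0.08177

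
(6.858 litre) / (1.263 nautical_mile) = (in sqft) 3.156e-05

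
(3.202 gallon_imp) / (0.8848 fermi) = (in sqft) 1.771e+14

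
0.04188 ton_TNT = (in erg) 1.752e+15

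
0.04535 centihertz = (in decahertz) 4.535e-05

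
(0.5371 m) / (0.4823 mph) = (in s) 2.491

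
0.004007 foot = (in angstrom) 1.221e+07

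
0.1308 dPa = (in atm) 1.291e-07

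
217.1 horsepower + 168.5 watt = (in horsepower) 217.3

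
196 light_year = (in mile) 1.152e+15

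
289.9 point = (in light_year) 1.081e-17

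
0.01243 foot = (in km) 3.789e-06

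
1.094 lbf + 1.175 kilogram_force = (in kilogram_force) 1.671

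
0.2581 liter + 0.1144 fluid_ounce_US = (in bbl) 0.001645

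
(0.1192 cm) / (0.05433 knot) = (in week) 7.052e-08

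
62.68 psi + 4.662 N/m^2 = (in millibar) 4322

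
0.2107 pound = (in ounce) 3.371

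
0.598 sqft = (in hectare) 5.556e-06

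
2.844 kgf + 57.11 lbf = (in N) 281.9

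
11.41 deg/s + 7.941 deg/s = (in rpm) 3.225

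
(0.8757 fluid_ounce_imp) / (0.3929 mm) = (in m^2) 0.06333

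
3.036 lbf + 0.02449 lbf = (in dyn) 1.361e+06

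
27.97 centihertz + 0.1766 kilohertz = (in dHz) 1769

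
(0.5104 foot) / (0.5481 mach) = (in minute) 1.389e-05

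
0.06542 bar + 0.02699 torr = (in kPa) 6.546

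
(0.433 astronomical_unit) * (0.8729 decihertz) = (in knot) 1.099e+10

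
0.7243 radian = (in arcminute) 2490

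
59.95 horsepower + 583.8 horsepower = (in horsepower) 643.8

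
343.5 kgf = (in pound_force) 757.3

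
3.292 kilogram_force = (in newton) 32.28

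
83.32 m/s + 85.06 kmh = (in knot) 207.9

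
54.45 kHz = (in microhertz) 5.445e+10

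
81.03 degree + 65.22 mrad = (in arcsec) 3.052e+05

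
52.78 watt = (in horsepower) 0.07078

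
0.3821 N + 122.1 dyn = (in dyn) 3.833e+04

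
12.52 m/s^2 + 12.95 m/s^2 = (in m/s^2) 25.47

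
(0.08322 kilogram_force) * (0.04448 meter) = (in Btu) 3.441e-05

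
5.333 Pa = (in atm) 5.263e-05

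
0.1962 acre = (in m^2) 794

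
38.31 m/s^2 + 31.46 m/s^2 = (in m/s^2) 69.77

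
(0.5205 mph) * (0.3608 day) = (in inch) 2.856e+05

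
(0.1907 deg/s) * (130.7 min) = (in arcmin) 8.973e+04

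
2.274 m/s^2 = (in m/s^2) 2.274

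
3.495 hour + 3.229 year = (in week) 168.4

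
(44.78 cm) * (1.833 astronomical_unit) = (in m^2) 1.228e+11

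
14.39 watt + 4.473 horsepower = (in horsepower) 4.492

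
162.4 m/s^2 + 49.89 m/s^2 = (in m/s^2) 212.3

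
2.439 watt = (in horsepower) 0.003271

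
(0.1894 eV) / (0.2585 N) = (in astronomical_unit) 7.847e-31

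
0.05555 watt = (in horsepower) 7.449e-05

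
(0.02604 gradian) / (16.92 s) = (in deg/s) 0.001385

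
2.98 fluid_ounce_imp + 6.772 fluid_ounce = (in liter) 0.2849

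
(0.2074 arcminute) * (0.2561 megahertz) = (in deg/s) 885.3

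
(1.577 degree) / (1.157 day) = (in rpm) 2.629e-06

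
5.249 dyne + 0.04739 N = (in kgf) 0.004838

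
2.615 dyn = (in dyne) 2.615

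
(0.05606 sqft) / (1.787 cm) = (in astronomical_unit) 1.948e-12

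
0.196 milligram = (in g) 0.000196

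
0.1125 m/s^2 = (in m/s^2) 0.1125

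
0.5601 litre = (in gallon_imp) 0.1232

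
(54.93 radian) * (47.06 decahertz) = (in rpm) 2.468e+05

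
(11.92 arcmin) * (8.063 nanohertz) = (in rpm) 2.67e-10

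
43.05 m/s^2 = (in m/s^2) 43.05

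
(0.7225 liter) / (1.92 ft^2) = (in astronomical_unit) 2.708e-14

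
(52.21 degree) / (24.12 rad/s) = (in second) 0.03778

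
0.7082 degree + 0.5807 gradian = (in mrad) 21.48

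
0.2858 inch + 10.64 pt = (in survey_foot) 0.03613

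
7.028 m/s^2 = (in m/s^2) 7.028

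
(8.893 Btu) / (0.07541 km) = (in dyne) 1.244e+07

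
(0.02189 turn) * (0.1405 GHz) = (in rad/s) 1.932e+07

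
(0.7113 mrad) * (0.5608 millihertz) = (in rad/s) 3.989e-07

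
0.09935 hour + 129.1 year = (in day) 4.712e+04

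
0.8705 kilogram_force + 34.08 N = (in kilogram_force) 4.346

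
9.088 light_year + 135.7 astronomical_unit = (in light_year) 9.09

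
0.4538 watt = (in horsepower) 0.0006086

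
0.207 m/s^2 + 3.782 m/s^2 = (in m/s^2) 3.989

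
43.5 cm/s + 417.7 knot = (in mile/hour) 481.7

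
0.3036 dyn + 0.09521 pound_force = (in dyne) 4.235e+04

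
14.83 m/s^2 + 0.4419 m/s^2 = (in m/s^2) 15.27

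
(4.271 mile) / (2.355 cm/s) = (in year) 0.009255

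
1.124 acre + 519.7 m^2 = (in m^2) 5068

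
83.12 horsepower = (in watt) 6.198e+04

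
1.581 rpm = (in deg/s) 9.486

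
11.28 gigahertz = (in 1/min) 6.768e+11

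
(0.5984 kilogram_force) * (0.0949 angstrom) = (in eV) 3.476e+08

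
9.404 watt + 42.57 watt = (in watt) 51.97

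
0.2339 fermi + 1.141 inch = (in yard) 0.03169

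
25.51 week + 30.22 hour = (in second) 1.554e+07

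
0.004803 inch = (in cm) 0.0122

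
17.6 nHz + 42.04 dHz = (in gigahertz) 4.204e-09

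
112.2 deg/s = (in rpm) 18.7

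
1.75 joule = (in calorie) 0.4183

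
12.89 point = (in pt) 12.89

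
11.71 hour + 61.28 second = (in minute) 703.6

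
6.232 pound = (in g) 2827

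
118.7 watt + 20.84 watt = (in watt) 139.5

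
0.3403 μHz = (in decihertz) 3.403e-06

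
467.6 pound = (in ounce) 7482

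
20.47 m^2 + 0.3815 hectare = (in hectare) 0.3835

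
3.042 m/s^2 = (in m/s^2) 3.042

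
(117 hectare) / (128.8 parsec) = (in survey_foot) 9.658e-13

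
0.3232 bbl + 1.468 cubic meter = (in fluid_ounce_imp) 5.347e+04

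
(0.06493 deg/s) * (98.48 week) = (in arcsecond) 1.392e+10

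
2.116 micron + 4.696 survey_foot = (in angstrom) 1.431e+10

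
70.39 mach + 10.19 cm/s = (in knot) 4.659e+04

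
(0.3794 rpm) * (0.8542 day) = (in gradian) 1.867e+05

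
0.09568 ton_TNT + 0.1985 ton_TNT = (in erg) 1.231e+16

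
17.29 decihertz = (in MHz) 1.729e-06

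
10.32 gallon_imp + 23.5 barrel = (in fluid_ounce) 1.279e+05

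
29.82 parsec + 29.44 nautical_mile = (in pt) 2.608e+21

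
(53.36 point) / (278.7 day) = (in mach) 2.296e-12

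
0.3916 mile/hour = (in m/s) 0.1751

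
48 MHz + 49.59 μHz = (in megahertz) 48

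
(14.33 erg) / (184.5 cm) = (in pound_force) 1.746e-07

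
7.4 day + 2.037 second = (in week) 1.057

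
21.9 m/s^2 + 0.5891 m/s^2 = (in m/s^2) 22.49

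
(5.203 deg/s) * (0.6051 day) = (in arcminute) 1.632e+07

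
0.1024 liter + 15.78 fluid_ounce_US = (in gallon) 0.1503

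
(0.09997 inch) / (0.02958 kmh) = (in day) 3.577e-06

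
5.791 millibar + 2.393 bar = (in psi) 34.79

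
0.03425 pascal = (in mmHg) 0.0002569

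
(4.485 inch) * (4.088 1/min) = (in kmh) 0.02794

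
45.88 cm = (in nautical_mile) 0.0002477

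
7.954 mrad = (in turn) 0.001266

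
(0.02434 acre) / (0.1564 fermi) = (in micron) 6.298e+23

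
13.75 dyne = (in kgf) 1.402e-05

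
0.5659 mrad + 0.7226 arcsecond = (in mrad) 0.5694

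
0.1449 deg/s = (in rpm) 0.02415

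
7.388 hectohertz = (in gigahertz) 7.388e-07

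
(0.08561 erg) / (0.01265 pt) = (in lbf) 0.0004313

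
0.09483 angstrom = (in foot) 3.111e-11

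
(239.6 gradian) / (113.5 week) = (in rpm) 5.236e-07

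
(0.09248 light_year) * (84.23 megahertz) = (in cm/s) 7.37e+24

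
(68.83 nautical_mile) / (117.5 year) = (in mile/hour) 7.695e-05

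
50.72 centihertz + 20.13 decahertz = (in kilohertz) 0.2018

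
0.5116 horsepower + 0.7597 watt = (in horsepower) 0.5126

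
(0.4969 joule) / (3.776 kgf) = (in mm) 13.42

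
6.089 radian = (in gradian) 387.6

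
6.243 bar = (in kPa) 624.3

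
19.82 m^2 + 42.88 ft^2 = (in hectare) 0.00238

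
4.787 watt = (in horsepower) 0.006419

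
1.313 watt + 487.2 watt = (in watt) 488.5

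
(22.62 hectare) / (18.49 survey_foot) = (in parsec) 1.301e-12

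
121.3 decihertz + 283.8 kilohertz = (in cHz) 2.838e+07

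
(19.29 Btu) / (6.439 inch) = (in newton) 1.244e+05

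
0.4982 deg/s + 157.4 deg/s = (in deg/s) 157.9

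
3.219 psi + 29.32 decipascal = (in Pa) 2.22e+04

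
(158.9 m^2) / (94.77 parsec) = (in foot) 1.783e-16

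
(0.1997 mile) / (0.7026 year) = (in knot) 2.82e-05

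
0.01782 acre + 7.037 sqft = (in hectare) 0.007277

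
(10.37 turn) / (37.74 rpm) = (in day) 0.0001908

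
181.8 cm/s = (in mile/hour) 4.067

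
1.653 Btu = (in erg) 1.744e+10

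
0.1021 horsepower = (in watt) 76.14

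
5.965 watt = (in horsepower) 0.007999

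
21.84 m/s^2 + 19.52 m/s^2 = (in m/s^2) 41.36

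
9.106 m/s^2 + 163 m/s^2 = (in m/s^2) 172.1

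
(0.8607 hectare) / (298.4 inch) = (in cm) 1.136e+05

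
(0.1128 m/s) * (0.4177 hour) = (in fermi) 1.696e+17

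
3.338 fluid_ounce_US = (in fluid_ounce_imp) 3.474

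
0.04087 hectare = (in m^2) 408.7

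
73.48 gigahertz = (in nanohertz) 7.348e+19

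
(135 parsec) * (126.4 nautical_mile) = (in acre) 2.41e+20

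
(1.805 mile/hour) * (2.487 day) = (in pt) 4.915e+08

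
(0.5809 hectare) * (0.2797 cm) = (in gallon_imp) 3574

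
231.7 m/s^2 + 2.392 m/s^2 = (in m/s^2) 234.1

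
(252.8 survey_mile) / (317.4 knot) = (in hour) 0.6921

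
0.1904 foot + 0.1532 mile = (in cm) 2.466e+04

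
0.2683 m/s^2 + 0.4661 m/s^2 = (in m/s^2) 0.7344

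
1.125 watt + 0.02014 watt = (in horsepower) 0.001536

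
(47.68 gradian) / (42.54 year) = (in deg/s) 3.199e-08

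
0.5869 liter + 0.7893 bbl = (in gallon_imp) 27.73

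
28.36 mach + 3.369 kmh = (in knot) 1.877e+04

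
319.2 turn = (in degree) 1.149e+05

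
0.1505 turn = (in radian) 0.9456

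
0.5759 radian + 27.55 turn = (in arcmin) 5.971e+05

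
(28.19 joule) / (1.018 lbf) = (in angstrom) 6.225e+10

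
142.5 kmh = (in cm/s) 3958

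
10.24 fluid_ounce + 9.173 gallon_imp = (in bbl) 0.2642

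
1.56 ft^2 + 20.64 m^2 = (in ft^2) 223.7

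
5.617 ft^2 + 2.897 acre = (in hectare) 1.172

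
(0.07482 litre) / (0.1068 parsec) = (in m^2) 2.27e-20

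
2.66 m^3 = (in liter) 2660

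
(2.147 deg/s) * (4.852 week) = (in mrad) 1.1e+08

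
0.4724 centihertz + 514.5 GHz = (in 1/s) 5.145e+11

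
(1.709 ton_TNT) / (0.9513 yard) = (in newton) 8.22e+09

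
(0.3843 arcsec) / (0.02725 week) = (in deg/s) 6.477e-09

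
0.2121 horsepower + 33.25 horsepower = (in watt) 2.495e+04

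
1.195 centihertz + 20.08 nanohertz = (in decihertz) 0.1195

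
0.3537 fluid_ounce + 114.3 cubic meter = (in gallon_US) 3.019e+04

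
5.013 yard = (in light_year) 4.845e-16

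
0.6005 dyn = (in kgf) 6.123e-07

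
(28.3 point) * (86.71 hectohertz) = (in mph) 193.6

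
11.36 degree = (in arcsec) 4.09e+04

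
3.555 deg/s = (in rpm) 0.5925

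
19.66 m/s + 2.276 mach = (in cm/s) 7.946e+04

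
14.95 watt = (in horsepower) 0.02005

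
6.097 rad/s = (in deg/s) 349.3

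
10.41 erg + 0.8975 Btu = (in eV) 5.91e+21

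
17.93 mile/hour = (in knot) 15.58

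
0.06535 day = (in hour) 1.568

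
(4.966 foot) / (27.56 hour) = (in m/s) 1.526e-05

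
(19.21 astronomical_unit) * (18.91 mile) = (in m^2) 8.746e+16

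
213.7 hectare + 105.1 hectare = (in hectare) 318.8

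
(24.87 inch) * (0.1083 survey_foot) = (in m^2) 0.02085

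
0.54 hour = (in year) 6.164e-05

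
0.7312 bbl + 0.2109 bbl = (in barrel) 0.9421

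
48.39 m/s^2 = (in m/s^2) 48.39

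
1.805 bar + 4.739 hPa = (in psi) 26.25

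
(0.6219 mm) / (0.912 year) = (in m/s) 2.162e-11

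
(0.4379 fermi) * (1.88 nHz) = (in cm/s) 8.233e-23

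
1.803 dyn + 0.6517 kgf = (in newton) 6.391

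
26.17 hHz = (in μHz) 2.617e+09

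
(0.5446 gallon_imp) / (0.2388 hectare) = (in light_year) 1.096e-22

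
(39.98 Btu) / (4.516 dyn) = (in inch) 3.677e+10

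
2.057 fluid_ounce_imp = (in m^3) 5.845e-05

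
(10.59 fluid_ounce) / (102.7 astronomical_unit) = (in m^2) 2.038e-17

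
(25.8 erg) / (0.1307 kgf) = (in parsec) 6.523e-23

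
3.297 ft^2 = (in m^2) 0.3063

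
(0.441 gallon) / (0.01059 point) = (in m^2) 446.8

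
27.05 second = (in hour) 0.007514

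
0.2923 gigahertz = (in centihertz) 2.923e+10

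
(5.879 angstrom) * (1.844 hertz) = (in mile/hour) 2.425e-09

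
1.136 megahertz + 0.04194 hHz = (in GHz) 0.001136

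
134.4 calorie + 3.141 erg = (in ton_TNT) 1.344e-07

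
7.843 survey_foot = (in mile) 0.001485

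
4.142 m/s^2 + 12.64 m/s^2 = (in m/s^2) 16.78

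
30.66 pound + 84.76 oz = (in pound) 35.96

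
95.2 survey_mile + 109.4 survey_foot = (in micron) 1.532e+11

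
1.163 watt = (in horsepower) 0.00156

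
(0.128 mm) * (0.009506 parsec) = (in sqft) 4.041e+11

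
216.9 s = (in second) 216.9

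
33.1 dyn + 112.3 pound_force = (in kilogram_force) 50.94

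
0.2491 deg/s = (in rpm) 0.04152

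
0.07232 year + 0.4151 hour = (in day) 26.41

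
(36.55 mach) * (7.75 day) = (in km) 8.333e+06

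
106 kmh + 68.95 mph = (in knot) 117.2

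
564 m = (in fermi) 5.64e+17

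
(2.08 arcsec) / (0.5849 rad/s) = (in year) 5.467e-13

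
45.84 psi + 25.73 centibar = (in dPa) 3.418e+06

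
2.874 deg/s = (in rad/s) 0.05016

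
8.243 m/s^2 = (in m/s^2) 8.243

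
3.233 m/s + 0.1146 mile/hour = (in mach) 0.009645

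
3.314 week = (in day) 23.2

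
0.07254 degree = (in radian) 0.001266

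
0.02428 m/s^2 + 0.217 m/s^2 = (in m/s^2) 0.2413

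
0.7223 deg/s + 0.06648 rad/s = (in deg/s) 4.531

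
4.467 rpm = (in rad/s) 0.4678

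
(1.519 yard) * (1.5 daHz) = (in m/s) 20.83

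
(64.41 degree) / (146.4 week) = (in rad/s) 1.27e-08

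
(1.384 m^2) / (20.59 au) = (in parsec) 1.456e-29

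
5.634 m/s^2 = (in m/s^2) 5.634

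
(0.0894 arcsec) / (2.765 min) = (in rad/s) 2.613e-09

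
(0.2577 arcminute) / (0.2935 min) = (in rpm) 4.065e-05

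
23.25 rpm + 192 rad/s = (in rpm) 1857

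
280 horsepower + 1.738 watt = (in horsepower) 280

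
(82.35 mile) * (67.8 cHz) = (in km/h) 3.235e+05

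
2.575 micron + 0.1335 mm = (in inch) 0.005357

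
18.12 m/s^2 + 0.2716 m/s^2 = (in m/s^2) 18.39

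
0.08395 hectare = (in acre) 0.2074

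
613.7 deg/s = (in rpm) 102.3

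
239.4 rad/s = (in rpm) 2286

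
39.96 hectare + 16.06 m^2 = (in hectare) 39.96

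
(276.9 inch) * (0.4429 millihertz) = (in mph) 0.006968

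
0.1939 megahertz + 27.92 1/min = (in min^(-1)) 1.163e+07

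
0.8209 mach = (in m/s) 279.5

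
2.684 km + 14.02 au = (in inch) 8.257e+13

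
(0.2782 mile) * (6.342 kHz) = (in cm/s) 2.839e+08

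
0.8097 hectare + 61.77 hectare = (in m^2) 6.258e+05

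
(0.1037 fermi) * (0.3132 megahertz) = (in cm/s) 3.248e-09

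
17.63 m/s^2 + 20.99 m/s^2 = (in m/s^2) 38.62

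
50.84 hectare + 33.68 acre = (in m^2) 6.447e+05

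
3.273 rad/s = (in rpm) 31.25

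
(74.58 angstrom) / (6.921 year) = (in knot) 6.642e-17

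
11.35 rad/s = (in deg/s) 650.3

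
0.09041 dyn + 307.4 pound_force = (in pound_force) 307.4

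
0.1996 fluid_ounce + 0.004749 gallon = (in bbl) 0.0001502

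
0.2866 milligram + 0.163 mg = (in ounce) 1.586e-05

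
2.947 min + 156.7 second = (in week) 0.0005515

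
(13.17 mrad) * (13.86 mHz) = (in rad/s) 0.0001825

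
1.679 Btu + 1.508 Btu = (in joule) 3362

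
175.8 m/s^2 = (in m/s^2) 175.8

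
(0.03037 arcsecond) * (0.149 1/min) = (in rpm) 3.492e-09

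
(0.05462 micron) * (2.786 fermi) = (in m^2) 1.522e-22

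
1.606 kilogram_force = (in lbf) 3.541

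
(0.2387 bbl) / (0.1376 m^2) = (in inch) 10.86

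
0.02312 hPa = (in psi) 0.0003353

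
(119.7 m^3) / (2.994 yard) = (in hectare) 0.004372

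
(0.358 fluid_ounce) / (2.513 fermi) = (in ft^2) 4.535e+10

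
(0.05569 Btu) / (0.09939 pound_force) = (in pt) 3.767e+05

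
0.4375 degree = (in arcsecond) 1575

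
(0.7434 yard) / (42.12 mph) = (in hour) 1.003e-05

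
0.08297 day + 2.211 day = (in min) 3303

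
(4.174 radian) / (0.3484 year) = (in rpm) 3.628e-06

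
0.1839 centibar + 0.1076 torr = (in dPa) 1982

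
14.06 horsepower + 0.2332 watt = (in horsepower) 14.06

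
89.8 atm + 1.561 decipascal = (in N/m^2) 9.099e+06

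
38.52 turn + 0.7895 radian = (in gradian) 1.546e+04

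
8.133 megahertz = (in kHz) 8133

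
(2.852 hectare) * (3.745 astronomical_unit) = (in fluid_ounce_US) 5.403e+20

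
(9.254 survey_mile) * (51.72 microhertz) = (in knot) 1.497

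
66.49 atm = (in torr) 5.053e+04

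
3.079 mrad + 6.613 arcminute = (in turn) 0.0007962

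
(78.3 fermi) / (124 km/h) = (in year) 7.208e-23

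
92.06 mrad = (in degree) 5.275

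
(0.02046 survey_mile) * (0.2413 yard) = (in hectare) 0.0007265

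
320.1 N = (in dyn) 3.201e+07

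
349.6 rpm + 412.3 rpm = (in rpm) 761.9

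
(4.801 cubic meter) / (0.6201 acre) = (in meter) 0.001913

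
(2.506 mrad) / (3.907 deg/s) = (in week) 6.076e-08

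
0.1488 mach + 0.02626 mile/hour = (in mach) 0.1488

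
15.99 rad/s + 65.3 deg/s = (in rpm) 163.6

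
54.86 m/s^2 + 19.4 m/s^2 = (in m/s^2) 74.26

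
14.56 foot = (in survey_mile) 0.002758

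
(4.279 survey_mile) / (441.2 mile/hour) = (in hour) 0.009699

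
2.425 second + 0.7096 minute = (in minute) 0.75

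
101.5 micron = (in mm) 0.1015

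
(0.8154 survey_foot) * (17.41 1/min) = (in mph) 0.1613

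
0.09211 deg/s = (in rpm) 0.01535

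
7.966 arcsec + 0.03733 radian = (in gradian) 2.379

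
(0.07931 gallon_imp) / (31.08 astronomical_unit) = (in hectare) 7.755e-21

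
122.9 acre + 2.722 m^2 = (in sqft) 5.354e+06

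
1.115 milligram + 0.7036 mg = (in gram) 0.001819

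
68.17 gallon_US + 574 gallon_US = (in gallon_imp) 534.7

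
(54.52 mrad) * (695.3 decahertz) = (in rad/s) 379.1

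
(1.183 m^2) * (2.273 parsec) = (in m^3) 8.297e+16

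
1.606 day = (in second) 1.388e+05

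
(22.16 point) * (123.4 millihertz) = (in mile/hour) 0.002158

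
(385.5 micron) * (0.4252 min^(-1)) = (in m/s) 2.732e-06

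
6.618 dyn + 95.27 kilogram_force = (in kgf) 95.27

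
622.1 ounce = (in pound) 38.88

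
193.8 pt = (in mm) 68.37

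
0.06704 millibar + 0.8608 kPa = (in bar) 0.008675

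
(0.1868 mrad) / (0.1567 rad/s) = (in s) 0.001192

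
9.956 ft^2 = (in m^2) 0.9249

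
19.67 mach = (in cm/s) 6.698e+05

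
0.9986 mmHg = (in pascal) 133.1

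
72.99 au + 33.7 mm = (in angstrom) 1.092e+23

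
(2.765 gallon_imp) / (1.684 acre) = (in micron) 1.844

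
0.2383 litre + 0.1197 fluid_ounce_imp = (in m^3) 0.0002417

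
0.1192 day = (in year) 0.0003266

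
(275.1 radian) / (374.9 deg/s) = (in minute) 0.7007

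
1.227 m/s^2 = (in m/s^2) 1.227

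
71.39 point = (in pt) 71.39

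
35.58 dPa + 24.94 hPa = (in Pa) 2498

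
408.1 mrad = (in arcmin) 1403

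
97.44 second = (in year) 3.09e-06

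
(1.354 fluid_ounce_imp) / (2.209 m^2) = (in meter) 1.742e-05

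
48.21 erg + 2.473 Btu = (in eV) 1.629e+22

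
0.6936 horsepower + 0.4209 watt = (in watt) 517.6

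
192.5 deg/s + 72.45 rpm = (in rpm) 104.5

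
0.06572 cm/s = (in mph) 0.00147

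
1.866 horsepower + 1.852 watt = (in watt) 1393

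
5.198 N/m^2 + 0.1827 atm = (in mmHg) 138.9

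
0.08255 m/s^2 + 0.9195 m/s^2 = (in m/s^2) 1.002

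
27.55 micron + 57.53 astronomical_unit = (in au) 57.53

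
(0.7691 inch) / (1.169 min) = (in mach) 8.18e-07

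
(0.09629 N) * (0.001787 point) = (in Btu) 5.753e-11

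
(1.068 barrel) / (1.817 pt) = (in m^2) 264.9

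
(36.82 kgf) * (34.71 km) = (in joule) 1.253e+07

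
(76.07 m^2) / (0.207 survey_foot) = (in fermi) 1.206e+18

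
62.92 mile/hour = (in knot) 54.68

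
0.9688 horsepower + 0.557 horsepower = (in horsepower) 1.526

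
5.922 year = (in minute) 3.113e+06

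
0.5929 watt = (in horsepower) 0.0007951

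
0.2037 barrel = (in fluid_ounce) 1095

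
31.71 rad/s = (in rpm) 302.8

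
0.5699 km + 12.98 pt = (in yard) 623.3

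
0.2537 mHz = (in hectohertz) 2.537e-06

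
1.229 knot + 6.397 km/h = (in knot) 4.683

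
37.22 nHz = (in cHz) 3.722e-06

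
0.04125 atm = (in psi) 0.6062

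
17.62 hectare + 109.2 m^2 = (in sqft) 1.898e+06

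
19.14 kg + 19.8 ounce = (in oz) 694.9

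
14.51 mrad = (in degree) 0.8314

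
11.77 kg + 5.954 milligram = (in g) 1.177e+04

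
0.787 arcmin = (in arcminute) 0.787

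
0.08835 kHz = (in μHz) 8.835e+07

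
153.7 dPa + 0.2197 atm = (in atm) 0.2199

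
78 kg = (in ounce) 2751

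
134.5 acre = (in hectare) 54.43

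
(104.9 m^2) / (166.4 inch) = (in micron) 2.482e+07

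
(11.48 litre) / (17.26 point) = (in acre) 0.0004659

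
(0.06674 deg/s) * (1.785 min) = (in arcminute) 428.9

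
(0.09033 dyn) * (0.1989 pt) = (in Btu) 6.007e-14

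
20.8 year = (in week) 1085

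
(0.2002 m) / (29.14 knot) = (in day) 1.546e-07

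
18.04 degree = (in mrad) 314.9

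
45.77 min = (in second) 2746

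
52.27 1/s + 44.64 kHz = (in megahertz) 0.04469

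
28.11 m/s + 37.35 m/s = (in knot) 127.2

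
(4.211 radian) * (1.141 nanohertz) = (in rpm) 4.588e-08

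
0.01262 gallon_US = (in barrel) 0.0003005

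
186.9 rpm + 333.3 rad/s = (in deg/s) 2.022e+04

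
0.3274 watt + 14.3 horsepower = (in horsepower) 14.3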